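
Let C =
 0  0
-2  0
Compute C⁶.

[[0, 0], [0, 0]]

C is strictly triangular, hence nilpotent: C² = 0, so C⁶ = 0.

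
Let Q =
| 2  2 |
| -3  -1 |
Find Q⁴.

[[-2, -14], [21, 19]]

Q² = [[-2, 2], [-3, -5]]
Q³ = [[-10, -6], [9, -1]]
Q⁴ = [[-2, -14], [21, 19]]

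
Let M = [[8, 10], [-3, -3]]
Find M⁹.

tr M = 5 and det M = 6, so the characteristic polynomial is λ² − (5)λ + (6) with roots 2 and 3.
Eigenvectors give P = [[5, 2], [-3, -1]] with P⁻¹ = [[-1, -2], [3, 5]], and M = P·diag(2, 3)·P⁻¹.
Then M⁹ = P·diag(512, 19683)·P⁻¹ = [[2560, 39366], [-1536, -19683]] · [[-1, -2], [3, 5]] = [[115538, 191710], [-57513, -95343]].

[[115538, 191710], [-57513, -95343]]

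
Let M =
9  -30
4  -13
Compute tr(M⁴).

82

tr M = -4 and det M = 3, so the characteristic polynomial is λ² − (-4)λ + (3) with roots -1 and -3.
Eigenvectors give P = [[3, -5], [1, -2]] with P⁻¹ = [[2, -5], [1, -3]], and M = P·diag(-1, -3)·P⁻¹.
Then M⁴ = P·diag(1, 81)·P⁻¹ = [[3, -405], [1, -162]] · [[2, -5], [1, -3]] = [[-399, 1200], [-160, 481]].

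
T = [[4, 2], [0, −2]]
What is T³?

[[64, 24], [0, −8]]

T² = [[16, 4], [0, 4]]
T³ = [[64, 24], [0, −8]]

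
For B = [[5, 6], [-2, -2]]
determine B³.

tr B = 3 and det B = 2, so the characteristic polynomial is λ² − (3)λ + (2) with roots 1 and 2.
Eigenvectors give P = [[-3, -2], [2, 1]] with P⁻¹ = [[1, 2], [-2, -3]], and B = P·diag(1, 2)·P⁻¹.
Then B³ = P·diag(1, 8)·P⁻¹ = [[-3, -16], [2, 8]] · [[1, 2], [-2, -3]] = [[29, 42], [-14, -20]].

[[29, 42], [-14, -20]]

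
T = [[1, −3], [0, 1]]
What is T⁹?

T = I + N where N = [[0, −3], [0, 0]] is strictly upper-triangular, so N² = 0.
(I + N)⁹ = I + 9·N = [[1, −27], [0, 1]].

[[1, −27], [0, 1]]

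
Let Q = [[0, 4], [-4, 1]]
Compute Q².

[[-16, 4], [-4, -15]]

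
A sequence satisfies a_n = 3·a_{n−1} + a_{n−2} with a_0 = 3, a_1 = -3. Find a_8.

With companion matrix C = [[3, 1], [1, 0]], [a_n, a_{n−1}]ᵀ = C·[a_{n−1}, a_{n−2}]ᵀ, so [a_8, a_7]ᵀ = C^7·[a_1, a_0]ᵀ.
C^7 = [[3927, 1189], [1189, 360]], giving [a_8, a_7]ᵀ = [[-8214], [-2487]].

-8214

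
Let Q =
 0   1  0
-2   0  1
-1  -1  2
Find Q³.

[[-1, -3, 2], [4, -3, 1], [3, -3, 3]]

Q² = [[-2, 0, 1], [-1, -3, 2], [0, -3, 3]]
Q³ = [[-1, -3, 2], [4, -3, 1], [3, -3, 3]]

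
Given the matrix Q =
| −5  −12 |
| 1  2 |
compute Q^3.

[[−29, −84], [7, 20]]

tr Q = −3 and det Q = 2, so the characteristic polynomial is λ² − (−3)λ + (2) with roots −1 and −2.
Eigenvectors give P = [[−3, 4], [1, −1]] with P⁻¹ = [[1, 4], [1, 3]], and Q = P·diag(−1, −2)·P⁻¹.
Then Q^3 = P·diag(−1, −8)·P⁻¹ = [[3, −32], [−1, 8]] · [[1, 4], [1, 3]] = [[−29, −84], [7, 20]].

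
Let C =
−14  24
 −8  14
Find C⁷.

[[−896, 1536], [−512, 896]]

tr C = 0 and det C = −4, so the characteristic polynomial is λ² − (0)λ + (−4) with roots 2 and −2.
Eigenvectors give P = [[3, 2], [2, 1]] with P⁻¹ = [[−1, 2], [2, −3]], and C = P·diag(2, −2)·P⁻¹.
Then C⁷ = P·diag(128, −128)·P⁻¹ = [[384, −256], [256, −128]] · [[−1, 2], [2, −3]] = [[−896, 1536], [−512, 896]].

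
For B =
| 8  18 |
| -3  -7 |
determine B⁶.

[[190, 378], [-63, -125]]

tr B = 1 and det B = -2, so the characteristic polynomial is λ² − (1)λ + (-2) with roots -1 and 2.
Eigenvectors give P = [[-2, 3], [1, -1]] with P⁻¹ = [[1, 3], [1, 2]], and B = P·diag(-1, 2)·P⁻¹.
Then B⁶ = P·diag(1, 64)·P⁻¹ = [[-2, 192], [1, -64]] · [[1, 3], [1, 2]] = [[190, 378], [-63, -125]].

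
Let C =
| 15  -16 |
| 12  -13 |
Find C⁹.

[[78735, -78736], [59052, -59053]]

tr C = 2 and det C = -3, so the characteristic polynomial is λ² − (2)λ + (-3) with roots -1 and 3.
Eigenvectors give P = [[-1, -4], [-1, -3]] with P⁻¹ = [[3, -4], [-1, 1]], and C = P·diag(-1, 3)·P⁻¹.
Then C⁹ = P·diag(-1, 19683)·P⁻¹ = [[1, -78732], [1, -59049]] · [[3, -4], [-1, 1]] = [[78735, -78736], [59052, -59053]].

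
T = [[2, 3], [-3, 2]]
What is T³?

[[-46, 9], [-9, -46]]

T² = [[-5, 12], [-12, -5]]
T³ = [[-46, 9], [-9, -46]]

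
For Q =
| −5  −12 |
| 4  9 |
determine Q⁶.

[[−2183, −4368], [1456, 2913]]

tr Q = 4 and det Q = 3, so the characteristic polynomial is λ² − (4)λ + (3) with roots 1 and 3.
Eigenvectors give P = [[2, 3], [−1, −2]] with P⁻¹ = [[2, 3], [−1, −2]], and Q = P·diag(1, 3)·P⁻¹.
Then Q⁶ = P·diag(1, 729)·P⁻¹ = [[2, 2187], [−1, −1458]] · [[2, 3], [−1, −2]] = [[−2183, −4368], [1456, 2913]].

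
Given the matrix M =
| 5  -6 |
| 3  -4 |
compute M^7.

tr M = 1 and det M = -2, so the characteristic polynomial is λ² − (1)λ + (-2) with roots 2 and -1.
Eigenvectors give P = [[-2, 1], [-1, 1]] with P⁻¹ = [[-1, 1], [-1, 2]], and M = P·diag(2, -1)·P⁻¹.
Then M^7 = P·diag(128, -1)·P⁻¹ = [[-256, -1], [-128, -1]] · [[-1, 1], [-1, 2]] = [[257, -258], [129, -130]].

[[257, -258], [129, -130]]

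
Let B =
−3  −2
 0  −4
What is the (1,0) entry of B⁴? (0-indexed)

B² = [[9, 14], [0, 16]]
B³ = [[−27, −74], [0, −64]]
B⁴ = [[81, 350], [0, 256]]

0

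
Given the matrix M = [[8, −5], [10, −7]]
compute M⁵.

[[518, −275], [550, −307]]

tr M = 1 and det M = −6, so the characteristic polynomial is λ² − (1)λ + (−6) with roots 3 and −2.
Eigenvectors give P = [[−1, −1], [−1, −2]] with P⁻¹ = [[−2, 1], [1, −1]], and M = P·diag(3, −2)·P⁻¹.
Then M⁵ = P·diag(243, −32)·P⁻¹ = [[−243, 32], [−243, 64]] · [[−2, 1], [1, −1]] = [[518, −275], [550, −307]].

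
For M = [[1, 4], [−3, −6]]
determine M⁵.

[[601, 844], [−633, −876]]

tr M = −5 and det M = 6, so the characteristic polynomial is λ² − (−5)λ + (6) with roots −3 and −2.
Eigenvectors give P = [[1, 4], [−1, −3]] with P⁻¹ = [[−3, −4], [1, 1]], and M = P·diag(−3, −2)·P⁻¹.
Then M⁵ = P·diag(−243, −32)·P⁻¹ = [[−243, −128], [243, 96]] · [[−3, −4], [1, 1]] = [[601, 844], [−633, −876]].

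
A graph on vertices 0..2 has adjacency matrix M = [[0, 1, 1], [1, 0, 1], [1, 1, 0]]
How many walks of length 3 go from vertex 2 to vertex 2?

2

The number of length-3 walks from vertex 2 to vertex 2 is entry (2,2) of M^3, where M is the adjacency matrix.
M^2 = [[2, 1, 1], [1, 2, 1], [1, 1, 2]]
M^3 = [[2, 3, 3], [3, 2, 3], [3, 3, 2]]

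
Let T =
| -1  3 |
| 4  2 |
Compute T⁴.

[[181, 87], [116, 268]]

T² = [[13, 3], [4, 16]]
T³ = [[-1, 45], [60, 44]]
T⁴ = [[181, 87], [116, 268]]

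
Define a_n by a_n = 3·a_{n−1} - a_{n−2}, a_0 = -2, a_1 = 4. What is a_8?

4702

With companion matrix M = [[3, -1], [1, 0]], [a_n, a_{n−1}]ᵀ = M·[a_{n−1}, a_{n−2}]ᵀ, so [a_8, a_7]ᵀ = M⁷·[a_1, a_0]ᵀ.
M⁷ = [[987, -377], [377, -144]], giving [a_8, a_7]ᵀ = [[4702], [1796]].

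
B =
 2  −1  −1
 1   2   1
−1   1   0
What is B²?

[[4, −5, −3], [3, 4, 1], [−1, 3, 2]]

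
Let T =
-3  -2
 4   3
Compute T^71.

[[-3, -2], [4, 3]]

T² = I (check: tr T = 0 and det T = -1), so T^71 = T since 71 is odd.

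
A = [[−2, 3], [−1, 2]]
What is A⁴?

[[1, 0], [0, 1]]

A² = I (check: tr A = 0 and det A = −1), so A⁴ = I since 4 is even.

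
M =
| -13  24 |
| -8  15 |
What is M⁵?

[[-733, 1464], [-488, 975]]

tr M = 2 and det M = -3, so the characteristic polynomial is λ² − (2)λ + (-3) with roots 3 and -1.
Eigenvectors give P = [[-3, 2], [-2, 1]] with P⁻¹ = [[1, -2], [2, -3]], and M = P·diag(3, -1)·P⁻¹.
Then M⁵ = P·diag(243, -1)·P⁻¹ = [[-729, -2], [-486, -1]] · [[1, -2], [2, -3]] = [[-733, 1464], [-488, 975]].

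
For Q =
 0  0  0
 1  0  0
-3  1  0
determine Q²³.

[[0, 0, 0], [0, 0, 0], [0, 0, 0]]

Q is strictly triangular, hence nilpotent: Q³ = 0, so Q²³ = 0.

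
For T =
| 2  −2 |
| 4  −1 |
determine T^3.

T^2 = [[−4, −2], [4, −7]]
T^3 = [[−16, 10], [−20, −1]]

[[−16, 10], [−20, −1]]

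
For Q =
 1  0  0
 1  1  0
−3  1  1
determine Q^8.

Q = I + N where N = [[0, 0, 0], [1, 0, 0], [−3, 1, 0]] is strictly lower-triangular, so N^3 = 0.
(I + N)^8 = I + 8·N + 28·N^2 = [[1, 0, 0], [8, 1, 0], [4, 8, 1]].

[[1, 0, 0], [8, 1, 0], [4, 8, 1]]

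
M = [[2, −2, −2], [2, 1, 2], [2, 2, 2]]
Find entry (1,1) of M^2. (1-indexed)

−4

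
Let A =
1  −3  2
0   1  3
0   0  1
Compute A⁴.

[[1, −12, −46], [0, 1, 12], [0, 0, 1]]

A = I + N where N = [[0, −3, 2], [0, 0, 3], [0, 0, 0]] is strictly upper-triangular, so N³ = 0.
(I + N)⁴ = I + 4·N + 6·N² = [[1, −12, −46], [0, 1, 12], [0, 0, 1]].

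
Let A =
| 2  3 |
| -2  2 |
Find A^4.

[[-92, -48], [32, -92]]

A^2 = [[-2, 12], [-8, -2]]
A^3 = [[-28, 18], [-12, -28]]
A^4 = [[-92, -48], [32, -92]]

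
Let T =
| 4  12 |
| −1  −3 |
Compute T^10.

T² = T (a projection; rank 1, trace 1), so T^10 = T.

[[4, 12], [−1, −3]]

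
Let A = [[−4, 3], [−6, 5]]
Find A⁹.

tr A = 1 and det A = −2, so the characteristic polynomial is λ² − (1)λ + (−2) with roots −1 and 2.
Eigenvectors give P = [[1, −1], [1, −2]] with P⁻¹ = [[2, −1], [1, −1]], and A = P·diag(−1, 2)·P⁻¹.
Then A⁹ = P·diag(−1, 512)·P⁻¹ = [[−1, −512], [−1, −1024]] · [[2, −1], [1, −1]] = [[−514, 513], [−1026, 1025]].

[[−514, 513], [−1026, 1025]]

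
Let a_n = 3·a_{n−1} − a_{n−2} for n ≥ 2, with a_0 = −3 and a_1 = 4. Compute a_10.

With companion matrix Q = [[3, −1], [1, 0]], [a_n, a_{n−1}]ᵀ = Q·[a_{n−1}, a_{n−2}]ᵀ, so [a_10, a_9]ᵀ = Q⁹·[a_1, a_0]ᵀ.
Q⁹ = [[6765, −2584], [2584, −987]], giving [a_10, a_9]ᵀ = [[34812], [13297]].

34812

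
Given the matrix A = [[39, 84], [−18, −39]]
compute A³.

tr A = 0 and det A = −9, so the characteristic polynomial is λ² − (0)λ + (−9) with roots −3 and 3.
Eigenvectors give P = [[−2, 7], [1, −3]] with P⁻¹ = [[3, 7], [1, 2]], and A = P·diag(−3, 3)·P⁻¹.
Then A³ = P·diag(−27, 27)·P⁻¹ = [[54, 189], [−27, −81]] · [[3, 7], [1, 2]] = [[351, 756], [−162, −351]].

[[351, 756], [−162, −351]]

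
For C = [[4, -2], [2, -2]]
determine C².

[[12, -4], [4, 0]]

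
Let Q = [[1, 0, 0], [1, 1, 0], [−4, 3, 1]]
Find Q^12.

Q = I + N where N = [[0, 0, 0], [1, 0, 0], [−4, 3, 0]] is strictly lower-triangular, so N^3 = 0.
(I + N)^12 = I + 12·N + 66·N^2 = [[1, 0, 0], [12, 1, 0], [150, 36, 1]].

[[1, 0, 0], [12, 1, 0], [150, 36, 1]]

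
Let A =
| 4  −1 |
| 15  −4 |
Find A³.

A² = I (check: tr A = 0 and det A = −1), so A³ = A since 3 is odd.

[[4, −1], [15, −4]]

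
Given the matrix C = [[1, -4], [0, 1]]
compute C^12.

[[1, -48], [0, 1]]

C = I + N where N = [[0, -4], [0, 0]] is strictly upper-triangular, so N^2 = 0.
(I + N)^12 = I + 12·N = [[1, -48], [0, 1]].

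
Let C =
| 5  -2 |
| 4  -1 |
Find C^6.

[[1457, -728], [1456, -727]]

tr C = 4 and det C = 3, so the characteristic polynomial is λ² − (4)λ + (3) with roots 1 and 3.
Eigenvectors give P = [[-1, 1], [-2, 1]] with P⁻¹ = [[1, -1], [2, -1]], and C = P·diag(1, 3)·P⁻¹.
Then C^6 = P·diag(1, 729)·P⁻¹ = [[-1, 729], [-2, 729]] · [[1, -1], [2, -1]] = [[1457, -728], [1456, -727]].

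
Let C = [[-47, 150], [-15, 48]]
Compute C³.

tr C = 1 and det C = -6, so the characteristic polynomial is λ² − (1)λ + (-6) with roots 3 and -2.
Eigenvectors give P = [[3, -10], [1, -3]] with P⁻¹ = [[-3, 10], [-1, 3]], and C = P·diag(3, -2)·P⁻¹.
Then C³ = P·diag(27, -8)·P⁻¹ = [[81, 80], [27, 24]] · [[-3, 10], [-1, 3]] = [[-323, 1050], [-105, 342]].

[[-323, 1050], [-105, 342]]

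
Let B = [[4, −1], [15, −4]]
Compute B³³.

[[4, −1], [15, −4]]

B² = I (check: tr B = 0 and det B = −1), so B³³ = B since 33 is odd.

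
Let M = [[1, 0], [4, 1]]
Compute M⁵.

M = I + N where N = [[0, 0], [4, 0]] is strictly lower-triangular, so N² = 0.
(I + N)⁵ = I + 5·N = [[1, 0], [20, 1]].

[[1, 0], [20, 1]]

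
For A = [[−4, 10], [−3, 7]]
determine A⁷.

tr A = 3 and det A = 2, so the characteristic polynomial is λ² − (3)λ + (2) with roots 1 and 2.
Eigenvectors give P = [[−2, −5], [−1, −3]] with P⁻¹ = [[−3, 5], [1, −2]], and A = P·diag(1, 2)·P⁻¹.
Then A⁷ = P·diag(1, 128)·P⁻¹ = [[−2, −640], [−1, −384]] · [[−3, 5], [1, −2]] = [[−634, 1270], [−381, 763]].

[[−634, 1270], [−381, 763]]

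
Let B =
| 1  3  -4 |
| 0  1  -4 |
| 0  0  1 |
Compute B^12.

B = I + N where N = [[0, 3, -4], [0, 0, -4], [0, 0, 0]] is strictly upper-triangular, so N^3 = 0.
(I + N)^12 = I + 12·N + 66·N^2 = [[1, 36, -840], [0, 1, -48], [0, 0, 1]].

[[1, 36, -840], [0, 1, -48], [0, 0, 1]]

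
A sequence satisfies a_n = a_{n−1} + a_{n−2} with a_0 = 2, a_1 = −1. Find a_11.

With companion matrix M = [[1, 1], [1, 0]], [a_n, a_{n−1}]ᵀ = M·[a_{n−1}, a_{n−2}]ᵀ, so [a_11, a_10]ᵀ = M¹⁰·[a_1, a_0]ᵀ.
M¹⁰ = [[89, 55], [55, 34]], giving [a_11, a_10]ᵀ = [[21], [13]].

21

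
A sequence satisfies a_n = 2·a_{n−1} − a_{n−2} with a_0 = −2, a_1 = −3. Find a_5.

−7

With companion matrix M = [[2, −1], [1, 0]], [a_n, a_{n−1}]ᵀ = M·[a_{n−1}, a_{n−2}]ᵀ, so [a_5, a_4]ᵀ = M⁴·[a_1, a_0]ᵀ.
M⁴ = [[5, −4], [4, −3]], giving [a_5, a_4]ᵀ = [[−7], [−6]].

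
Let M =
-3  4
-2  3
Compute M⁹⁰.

[[1, 0], [0, 1]]

M² = I (check: tr M = 0 and det M = -1), so M⁹⁰ = I since 90 is even.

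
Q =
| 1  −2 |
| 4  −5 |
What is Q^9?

[[19681, −19682], [39364, −39365]]

tr Q = −4 and det Q = 3, so the characteristic polynomial is λ² − (−4)λ + (3) with roots −3 and −1.
Eigenvectors give P = [[−1, 1], [−2, 1]] with P⁻¹ = [[1, −1], [2, −1]], and Q = P·diag(−3, −1)·P⁻¹.
Then Q^9 = P·diag(−19683, −1)·P⁻¹ = [[19683, −1], [39366, −1]] · [[1, −1], [2, −1]] = [[19681, −19682], [39364, −39365]].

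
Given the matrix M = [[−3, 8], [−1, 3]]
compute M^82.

[[1, 0], [0, 1]]

M² = I (check: tr M = 0 and det M = −1), so M^82 = I since 82 is even.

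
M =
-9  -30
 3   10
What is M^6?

[[-9, -30], [3, 10]]

M² = M (a projection; rank 1, trace 1), so M^6 = M.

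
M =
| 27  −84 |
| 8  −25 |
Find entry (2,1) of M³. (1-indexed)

tr M = 2 and det M = −3, so the characteristic polynomial is λ² − (2)λ + (−3) with roots −1 and 3.
Eigenvectors give P = [[3, 7], [1, 2]] with P⁻¹ = [[−2, 7], [1, −3]], and M = P·diag(−1, 3)·P⁻¹.
Then M³ = P·diag(−1, 27)·P⁻¹ = [[−3, 189], [−1, 54]] · [[−2, 7], [1, −3]] = [[195, −588], [56, −169]].

56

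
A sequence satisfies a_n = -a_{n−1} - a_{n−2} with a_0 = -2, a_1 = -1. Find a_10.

With companion matrix A = [[-1, -1], [1, 0]], [a_n, a_{n−1}]ᵀ = A·[a_{n−1}, a_{n−2}]ᵀ, so [a_10, a_9]ᵀ = A⁹·[a_1, a_0]ᵀ.
A⁹ = [[1, 0], [0, 1]], giving [a_10, a_9]ᵀ = [[-1], [-2]].

-1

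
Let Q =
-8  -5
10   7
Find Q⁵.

tr Q = -1 and det Q = -6, so the characteristic polynomial is λ² − (-1)λ + (-6) with roots -3 and 2.
Eigenvectors give P = [[-1, -1], [1, 2]] with P⁻¹ = [[-2, -1], [1, 1]], and Q = P·diag(-3, 2)·P⁻¹.
Then Q⁵ = P·diag(-243, 32)·P⁻¹ = [[243, -32], [-243, 64]] · [[-2, -1], [1, 1]] = [[-518, -275], [550, 307]].

[[-518, -275], [550, 307]]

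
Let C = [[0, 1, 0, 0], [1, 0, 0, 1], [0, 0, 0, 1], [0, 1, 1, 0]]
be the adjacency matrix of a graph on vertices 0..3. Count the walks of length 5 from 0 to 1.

5

The number of length-5 walks from vertex 0 to vertex 1 is entry (0,1) of C^5, where C is the adjacency matrix.
C^2 = [[1, 0, 0, 1], [0, 2, 1, 0], [0, 1, 1, 0], [1, 0, 0, 2]]
C^3 = [[0, 2, 1, 0], [2, 0, 0, 3], [1, 0, 0, 2], [0, 3, 2, 0]]
C^4 = [[2, 0, 0, 3], [0, 5, 3, 0], [0, 3, 2, 0], [3, 0, 0, 5]]
C^5 = [[0, 5, 3, 0], [5, 0, 0, 8], [3, 0, 0, 5], [0, 8, 5, 0]]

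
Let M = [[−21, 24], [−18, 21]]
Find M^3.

tr M = 0 and det M = −9, so the characteristic polynomial is λ² − (0)λ + (−9) with roots −3 and 3.
Eigenvectors give P = [[4, −1], [3, −1]] with P⁻¹ = [[1, −1], [3, −4]], and M = P·diag(−3, 3)·P⁻¹.
Then M^3 = P·diag(−27, 27)·P⁻¹ = [[−108, −27], [−81, −27]] · [[1, −1], [3, −4]] = [[−189, 216], [−162, 189]].

[[−189, 216], [−162, 189]]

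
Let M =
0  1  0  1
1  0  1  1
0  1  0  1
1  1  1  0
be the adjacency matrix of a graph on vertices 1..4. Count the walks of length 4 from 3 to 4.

9

The number of length-4 walks from vertex 3 to vertex 4 is entry (3,4) of M⁴, where M is the adjacency matrix.
M² = [[2, 1, 2, 1], [1, 3, 1, 2], [2, 1, 2, 1], [1, 2, 1, 3]]
M³ = [[2, 5, 2, 5], [5, 4, 5, 5], [2, 5, 2, 5], [5, 5, 5, 4]]
M⁴ = [[10, 9, 10, 9], [9, 15, 9, 14], [10, 9, 10, 9], [9, 14, 9, 15]]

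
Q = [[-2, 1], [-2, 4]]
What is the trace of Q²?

16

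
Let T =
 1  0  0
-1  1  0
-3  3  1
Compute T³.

T = I + N where N = [[0, 0, 0], [-1, 0, 0], [-3, 3, 0]] is strictly lower-triangular, so N³ = 0.
(I + N)³ = I + 3·N + 3·N² = [[1, 0, 0], [-3, 1, 0], [-18, 9, 1]].

[[1, 0, 0], [-3, 1, 0], [-18, 9, 1]]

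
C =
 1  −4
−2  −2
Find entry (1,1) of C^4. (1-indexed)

C^2 = [[9, 4], [2, 12]]
C^3 = [[1, −44], [−22, −32]]
C^4 = [[89, 84], [42, 152]]

89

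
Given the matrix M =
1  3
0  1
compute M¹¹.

[[1, 33], [0, 1]]

M = I + N where N = [[0, 3], [0, 0]] is strictly upper-triangular, so N² = 0.
(I + N)¹¹ = I + 11·N = [[1, 33], [0, 1]].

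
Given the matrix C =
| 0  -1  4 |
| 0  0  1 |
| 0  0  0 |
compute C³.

C is strictly triangular, hence nilpotent: C³ = 0, so C³ = 0.

[[0, 0, 0], [0, 0, 0], [0, 0, 0]]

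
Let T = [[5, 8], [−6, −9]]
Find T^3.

tr T = −4 and det T = 3, so the characteristic polynomial is λ² − (−4)λ + (3) with roots −1 and −3.
Eigenvectors give P = [[4, −1], [−3, 1]] with P⁻¹ = [[1, 1], [3, 4]], and T = P·diag(−1, −3)·P⁻¹.
Then T^3 = P·diag(−1, −27)·P⁻¹ = [[−4, 27], [3, −27]] · [[1, 1], [3, 4]] = [[77, 104], [−78, −105]].

[[77, 104], [−78, −105]]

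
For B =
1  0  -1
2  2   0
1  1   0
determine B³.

[[-3, -3, 0], [12, 6, -6], [6, 3, -3]]

B² = [[0, -1, -1], [6, 4, -2], [3, 2, -1]]
B³ = [[-3, -3, 0], [12, 6, -6], [6, 3, -3]]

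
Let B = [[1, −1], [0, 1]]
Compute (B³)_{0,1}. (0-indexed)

B = I + N where N = [[0, −1], [0, 0]] is strictly upper-triangular, so N² = 0.
(I + N)³ = I + 3·N = [[1, −3], [0, 1]].

−3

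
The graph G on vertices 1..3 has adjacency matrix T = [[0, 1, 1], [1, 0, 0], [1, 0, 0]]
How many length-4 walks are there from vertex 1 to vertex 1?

4

The number of length-4 walks from vertex 1 to vertex 1 is entry (1,1) of T⁴, where T is the adjacency matrix.
T² = [[2, 0, 0], [0, 1, 1], [0, 1, 1]]
T³ = [[0, 2, 2], [2, 0, 0], [2, 0, 0]]
T⁴ = [[4, 0, 0], [0, 2, 2], [0, 2, 2]]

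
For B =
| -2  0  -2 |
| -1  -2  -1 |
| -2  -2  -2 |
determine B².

[[8, 4, 8], [6, 6, 6], [10, 8, 10]]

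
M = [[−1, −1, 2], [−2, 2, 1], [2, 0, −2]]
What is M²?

[[7, −1, −7], [0, 6, −4], [−6, −2, 8]]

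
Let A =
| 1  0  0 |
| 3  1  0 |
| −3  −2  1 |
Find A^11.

[[1, 0, 0], [33, 1, 0], [−363, −22, 1]]

A = I + N where N = [[0, 0, 0], [3, 0, 0], [−3, −2, 0]] is strictly lower-triangular, so N^3 = 0.
(I + N)^11 = I + 11·N + 55·N^2 = [[1, 0, 0], [33, 1, 0], [−363, −22, 1]].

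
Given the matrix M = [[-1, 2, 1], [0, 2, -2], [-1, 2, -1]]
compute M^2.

[[0, 4, -6], [2, 0, -2], [2, 0, -4]]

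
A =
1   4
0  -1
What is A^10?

A² = I (check: tr A = 0 and det A = -1), so A^10 = I since 10 is even.

[[1, 0], [0, 1]]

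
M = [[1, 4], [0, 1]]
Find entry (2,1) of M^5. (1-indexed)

M = I + N where N = [[0, 4], [0, 0]] is strictly upper-triangular, so N^2 = 0.
(I + N)^5 = I + 5·N = [[1, 20], [0, 1]].

0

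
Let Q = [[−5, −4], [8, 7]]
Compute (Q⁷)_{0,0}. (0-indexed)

−2189

tr Q = 2 and det Q = −3, so the characteristic polynomial is λ² − (2)λ + (−3) with roots 3 and −1.
Eigenvectors give P = [[−1, −1], [2, 1]] with P⁻¹ = [[1, 1], [−2, −1]], and Q = P·diag(3, −1)·P⁻¹.
Then Q⁷ = P·diag(2187, −1)·P⁻¹ = [[−2187, 1], [4374, −1]] · [[1, 1], [−2, −1]] = [[−2189, −2188], [4376, 4375]].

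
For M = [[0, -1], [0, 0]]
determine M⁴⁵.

[[0, 0], [0, 0]]

M is strictly triangular, hence nilpotent: M² = 0, so M⁴⁵ = 0.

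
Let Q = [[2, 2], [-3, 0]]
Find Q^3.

[[-16, -4], [6, -12]]

Q^2 = [[-2, 4], [-6, -6]]
Q^3 = [[-16, -4], [6, -12]]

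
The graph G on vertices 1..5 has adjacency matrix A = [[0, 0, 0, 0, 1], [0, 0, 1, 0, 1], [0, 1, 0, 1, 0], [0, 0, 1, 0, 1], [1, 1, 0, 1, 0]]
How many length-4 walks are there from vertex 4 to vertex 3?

0

The number of length-4 walks from vertex 4 to vertex 3 is entry (4,3) of A^4, where A is the adjacency matrix.
A^2 = [[1, 1, 0, 1, 0], [1, 2, 0, 2, 0], [0, 0, 2, 0, 2], [1, 2, 0, 2, 0], [0, 0, 2, 0, 3]]
A^3 = [[0, 0, 2, 0, 3], [0, 0, 4, 0, 5], [2, 4, 0, 4, 0], [0, 0, 4, 0, 5], [3, 5, 0, 5, 0]]
A^4 = [[3, 5, 0, 5, 0], [5, 9, 0, 9, 0], [0, 0, 8, 0, 10], [5, 9, 0, 9, 0], [0, 0, 10, 0, 13]]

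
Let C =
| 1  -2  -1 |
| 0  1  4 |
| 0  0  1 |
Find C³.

C = I + N where N = [[0, -2, -1], [0, 0, 4], [0, 0, 0]] is strictly upper-triangular, so N³ = 0.
(I + N)³ = I + 3·N + 3·N² = [[1, -6, -27], [0, 1, 12], [0, 0, 1]].

[[1, -6, -27], [0, 1, 12], [0, 0, 1]]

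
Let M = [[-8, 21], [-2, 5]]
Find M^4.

tr M = -3 and det M = 2, so the characteristic polynomial is λ² − (-3)λ + (2) with roots -2 and -1.
Eigenvectors give P = [[-7, -3], [-2, -1]] with P⁻¹ = [[-1, 3], [2, -7]], and M = P·diag(-2, -1)·P⁻¹.
Then M^4 = P·diag(16, 1)·P⁻¹ = [[-112, -3], [-32, -1]] · [[-1, 3], [2, -7]] = [[106, -315], [30, -89]].

[[106, -315], [30, -89]]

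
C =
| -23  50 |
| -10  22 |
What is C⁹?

[[-100463, 201950], [-40390, 81292]]

tr C = -1 and det C = -6, so the characteristic polynomial is λ² − (-1)λ + (-6) with roots -3 and 2.
Eigenvectors give P = [[-5, 2], [-2, 1]] with P⁻¹ = [[-1, 2], [-2, 5]], and C = P·diag(-3, 2)·P⁻¹.
Then C⁹ = P·diag(-19683, 512)·P⁻¹ = [[98415, 1024], [39366, 512]] · [[-1, 2], [-2, 5]] = [[-100463, 201950], [-40390, 81292]].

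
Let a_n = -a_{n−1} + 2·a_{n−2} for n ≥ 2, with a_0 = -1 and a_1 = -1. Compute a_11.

With companion matrix Q = [[-1, 2], [1, 0]], [a_n, a_{n−1}]ᵀ = Q·[a_{n−1}, a_{n−2}]ᵀ, so [a_11, a_10]ᵀ = Q^10·[a_1, a_0]ᵀ.
Q^10 = [[683, -682], [-341, 342]], giving [a_11, a_10]ᵀ = [[-1], [-1]].

-1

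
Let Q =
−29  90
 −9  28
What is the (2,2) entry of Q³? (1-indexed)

tr Q = −1 and det Q = −2, so the characteristic polynomial is λ² − (−1)λ + (−2) with roots −2 and 1.
Eigenvectors give P = [[10, 3], [3, 1]] with P⁻¹ = [[1, −3], [−3, 10]], and Q = P·diag(−2, 1)·P⁻¹.
Then Q³ = P·diag(−8, 1)·P⁻¹ = [[−80, 3], [−24, 1]] · [[1, −3], [−3, 10]] = [[−89, 270], [−27, 82]].

82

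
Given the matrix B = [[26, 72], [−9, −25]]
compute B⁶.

tr B = 1 and det B = −2, so the characteristic polynomial is λ² − (1)λ + (−2) with roots 2 and −1.
Eigenvectors give P = [[3, −8], [−1, 3]] with P⁻¹ = [[3, 8], [1, 3]], and B = P·diag(2, −1)·P⁻¹.
Then B⁶ = P·diag(64, 1)·P⁻¹ = [[192, −8], [−64, 3]] · [[3, 8], [1, 3]] = [[568, 1512], [−189, −503]].

[[568, 1512], [−189, −503]]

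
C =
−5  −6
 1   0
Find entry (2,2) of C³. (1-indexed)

30

tr C = −5 and det C = 6, so the characteristic polynomial is λ² − (−5)λ + (6) with roots −3 and −2.
Eigenvectors give P = [[3, −2], [−1, 1]] with P⁻¹ = [[1, 2], [1, 3]], and C = P·diag(−3, −2)·P⁻¹.
Then C³ = P·diag(−27, −8)·P⁻¹ = [[−81, 16], [27, −8]] · [[1, 2], [1, 3]] = [[−65, −114], [19, 30]].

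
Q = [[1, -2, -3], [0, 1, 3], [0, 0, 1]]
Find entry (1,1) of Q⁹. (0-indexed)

Q = I + N where N = [[0, -2, -3], [0, 0, 3], [0, 0, 0]] is strictly upper-triangular, so N³ = 0.
(I + N)⁹ = I + 9·N + 36·N² = [[1, -18, -243], [0, 1, 27], [0, 0, 1]].

1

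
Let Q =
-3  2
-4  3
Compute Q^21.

Q² = I (check: tr Q = 0 and det Q = -1), so Q^21 = Q since 21 is odd.

[[-3, 2], [-4, 3]]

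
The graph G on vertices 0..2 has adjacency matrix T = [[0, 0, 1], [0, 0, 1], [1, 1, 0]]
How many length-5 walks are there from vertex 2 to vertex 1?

The number of length-5 walks from vertex 2 to vertex 1 is entry (2,1) of T⁵, where T is the adjacency matrix.
T² = [[1, 1, 0], [1, 1, 0], [0, 0, 2]]
T³ = [[0, 0, 2], [0, 0, 2], [2, 2, 0]]
T⁴ = [[2, 2, 0], [2, 2, 0], [0, 0, 4]]
T⁵ = [[0, 0, 4], [0, 0, 4], [4, 4, 0]]

4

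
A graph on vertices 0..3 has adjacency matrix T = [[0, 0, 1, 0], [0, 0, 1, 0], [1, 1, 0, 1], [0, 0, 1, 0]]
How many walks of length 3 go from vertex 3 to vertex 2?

3

The number of length-3 walks from vertex 3 to vertex 2 is entry (3,2) of T^3, where T is the adjacency matrix.
T^2 = [[1, 1, 0, 1], [1, 1, 0, 1], [0, 0, 3, 0], [1, 1, 0, 1]]
T^3 = [[0, 0, 3, 0], [0, 0, 3, 0], [3, 3, 0, 3], [0, 0, 3, 0]]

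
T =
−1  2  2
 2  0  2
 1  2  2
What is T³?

[[3, 26, 30], [24, 16, 32], [17, 30, 42]]

T² = [[7, 2, 6], [0, 8, 8], [5, 6, 10]]
T³ = [[3, 26, 30], [24, 16, 32], [17, 30, 42]]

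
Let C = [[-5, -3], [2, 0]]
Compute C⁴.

tr C = -5 and det C = 6, so the characteristic polynomial is λ² − (-5)λ + (6) with roots -3 and -2.
Eigenvectors give P = [[3, 1], [-2, -1]] with P⁻¹ = [[1, 1], [-2, -3]], and C = P·diag(-3, -2)·P⁻¹.
Then C⁴ = P·diag(81, 16)·P⁻¹ = [[243, 16], [-162, -16]] · [[1, 1], [-2, -3]] = [[211, 195], [-130, -114]].

[[211, 195], [-130, -114]]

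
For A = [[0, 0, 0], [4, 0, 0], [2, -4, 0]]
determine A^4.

A is strictly triangular, hence nilpotent: A^3 = 0, so A^4 = 0.

[[0, 0, 0], [0, 0, 0], [0, 0, 0]]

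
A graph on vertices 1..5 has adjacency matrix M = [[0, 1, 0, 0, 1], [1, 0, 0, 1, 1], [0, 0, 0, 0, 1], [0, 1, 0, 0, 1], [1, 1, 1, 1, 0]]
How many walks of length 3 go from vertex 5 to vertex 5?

The number of length-3 walks from vertex 5 to vertex 5 is entry (5,5) of M³, where M is the adjacency matrix.
M² = [[2, 1, 1, 2, 1], [1, 3, 1, 1, 2], [1, 1, 1, 1, 0], [2, 1, 1, 2, 1], [1, 2, 0, 1, 4]]
M³ = [[2, 5, 1, 2, 6], [5, 4, 2, 5, 6], [1, 2, 0, 1, 4], [2, 5, 1, 2, 6], [6, 6, 4, 6, 4]]

4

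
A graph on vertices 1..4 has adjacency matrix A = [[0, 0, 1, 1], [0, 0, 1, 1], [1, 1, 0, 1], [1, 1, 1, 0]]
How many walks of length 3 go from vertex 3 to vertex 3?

4

The number of length-3 walks from vertex 3 to vertex 3 is entry (3,3) of A³, where A is the adjacency matrix.
A² = [[2, 2, 1, 1], [2, 2, 1, 1], [1, 1, 3, 2], [1, 1, 2, 3]]
A³ = [[2, 2, 5, 5], [2, 2, 5, 5], [5, 5, 4, 5], [5, 5, 5, 4]]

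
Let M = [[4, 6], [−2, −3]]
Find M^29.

[[4, 6], [−2, −3]]

M² = M (a projection; rank 1, trace 1), so M^29 = M.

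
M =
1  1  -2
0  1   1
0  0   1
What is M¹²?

M = I + N where N = [[0, 1, -2], [0, 0, 1], [0, 0, 0]] is strictly upper-triangular, so N³ = 0.
(I + N)¹² = I + 12·N + 66·N² = [[1, 12, 42], [0, 1, 12], [0, 0, 1]].

[[1, 12, 42], [0, 1, 12], [0, 0, 1]]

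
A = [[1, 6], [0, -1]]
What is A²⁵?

A² = I (check: tr A = 0 and det A = -1), so A²⁵ = A since 25 is odd.

[[1, 6], [0, -1]]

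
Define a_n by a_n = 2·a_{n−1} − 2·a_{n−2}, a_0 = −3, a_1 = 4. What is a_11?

320

With companion matrix T = [[2, −2], [1, 0]], [a_n, a_{n−1}]ᵀ = T·[a_{n−1}, a_{n−2}]ᵀ, so [a_11, a_10]ᵀ = T^10·[a_1, a_0]ᵀ.
T^10 = [[32, −64], [32, −32]], giving [a_11, a_10]ᵀ = [[320], [224]].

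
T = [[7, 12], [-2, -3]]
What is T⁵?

tr T = 4 and det T = 3, so the characteristic polynomial is λ² − (4)λ + (3) with roots 1 and 3.
Eigenvectors give P = [[-2, -3], [1, 1]] with P⁻¹ = [[1, 3], [-1, -2]], and T = P·diag(1, 3)·P⁻¹.
Then T⁵ = P·diag(1, 243)·P⁻¹ = [[-2, -729], [1, 243]] · [[1, 3], [-1, -2]] = [[727, 1452], [-242, -483]].

[[727, 1452], [-242, -483]]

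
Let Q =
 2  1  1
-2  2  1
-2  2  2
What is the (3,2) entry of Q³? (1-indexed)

8

Q² = [[0, 6, 5], [-10, 4, 2], [-12, 6, 4]]
Q³ = [[-22, 22, 16], [-32, 2, -2], [-44, 8, 2]]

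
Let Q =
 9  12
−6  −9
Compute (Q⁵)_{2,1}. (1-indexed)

−486

tr Q = 0 and det Q = −9, so the characteristic polynomial is λ² − (0)λ + (−9) with roots −3 and 3.
Eigenvectors give P = [[−1, 2], [1, −1]] with P⁻¹ = [[1, 2], [1, 1]], and Q = P·diag(−3, 3)·P⁻¹.
Then Q⁵ = P·diag(−243, 243)·P⁻¹ = [[243, 486], [−243, −243]] · [[1, 2], [1, 1]] = [[729, 972], [−486, −729]].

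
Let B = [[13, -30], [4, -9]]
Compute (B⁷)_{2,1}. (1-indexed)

4372

tr B = 4 and det B = 3, so the characteristic polynomial is λ² − (4)λ + (3) with roots 3 and 1.
Eigenvectors give P = [[3, -5], [1, -2]] with P⁻¹ = [[2, -5], [1, -3]], and B = P·diag(3, 1)·P⁻¹.
Then B⁷ = P·diag(2187, 1)·P⁻¹ = [[6561, -5], [2187, -2]] · [[2, -5], [1, -3]] = [[13117, -32790], [4372, -10929]].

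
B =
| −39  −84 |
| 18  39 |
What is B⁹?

[[−255879, −551124], [118098, 255879]]

tr B = 0 and det B = −9, so the characteristic polynomial is λ² − (0)λ + (−9) with roots 3 and −3.
Eigenvectors give P = [[−2, −7], [1, 3]] with P⁻¹ = [[3, 7], [−1, −2]], and B = P·diag(3, −3)·P⁻¹.
Then B⁹ = P·diag(19683, −19683)·P⁻¹ = [[−39366, 137781], [19683, −59049]] · [[3, 7], [−1, −2]] = [[−255879, −551124], [118098, 255879]].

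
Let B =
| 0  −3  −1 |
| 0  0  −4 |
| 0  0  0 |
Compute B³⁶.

B is strictly triangular, hence nilpotent: B³ = 0, so B³⁶ = 0.

[[0, 0, 0], [0, 0, 0], [0, 0, 0]]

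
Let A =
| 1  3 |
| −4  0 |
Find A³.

A² = [[−11, 3], [−4, −12]]
A³ = [[−23, −33], [44, −12]]

[[−23, −33], [44, −12]]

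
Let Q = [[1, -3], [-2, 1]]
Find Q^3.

Q^2 = [[7, -6], [-4, 7]]
Q^3 = [[19, -27], [-18, 19]]

[[19, -27], [-18, 19]]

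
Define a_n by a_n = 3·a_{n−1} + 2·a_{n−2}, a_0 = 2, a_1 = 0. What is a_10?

89452

With companion matrix C = [[3, 2], [1, 0]], [a_n, a_{n−1}]ᵀ = C·[a_{n−1}, a_{n−2}]ᵀ, so [a_10, a_9]ᵀ = C⁹·[a_1, a_0]ᵀ.
C⁹ = [[79647, 44726], [22363, 12558]], giving [a_10, a_9]ᵀ = [[89452], [25116]].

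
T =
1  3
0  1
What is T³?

[[1, 9], [0, 1]]

T = I + N where N = [[0, 3], [0, 0]] is strictly upper-triangular, so N² = 0.
(I + N)³ = I + 3·N = [[1, 9], [0, 1]].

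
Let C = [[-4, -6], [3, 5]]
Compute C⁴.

[[-14, -30], [15, 31]]

tr C = 1 and det C = -2, so the characteristic polynomial is λ² − (1)λ + (-2) with roots 2 and -1.
Eigenvectors give P = [[-1, 2], [1, -1]] with P⁻¹ = [[1, 2], [1, 1]], and C = P·diag(2, -1)·P⁻¹.
Then C⁴ = P·diag(16, 1)·P⁻¹ = [[-16, 2], [16, -1]] · [[1, 2], [1, 1]] = [[-14, -30], [15, 31]].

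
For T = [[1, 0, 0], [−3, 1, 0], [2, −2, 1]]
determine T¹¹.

T = I + N where N = [[0, 0, 0], [−3, 0, 0], [2, −2, 0]] is strictly lower-triangular, so N³ = 0.
(I + N)¹¹ = I + 11·N + 55·N² = [[1, 0, 0], [−33, 1, 0], [352, −22, 1]].

[[1, 0, 0], [−33, 1, 0], [352, −22, 1]]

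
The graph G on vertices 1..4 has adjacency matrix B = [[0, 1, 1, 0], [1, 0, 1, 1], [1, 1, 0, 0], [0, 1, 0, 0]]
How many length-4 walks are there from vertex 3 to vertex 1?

The number of length-4 walks from vertex 3 to vertex 1 is entry (3,1) of B⁴, where B is the adjacency matrix.
B² = [[2, 1, 1, 1], [1, 3, 1, 0], [1, 1, 2, 1], [1, 0, 1, 1]]
B³ = [[2, 4, 3, 1], [4, 2, 4, 3], [3, 4, 2, 1], [1, 3, 1, 0]]
B⁴ = [[7, 6, 6, 4], [6, 11, 6, 2], [6, 6, 7, 4], [4, 2, 4, 3]]

6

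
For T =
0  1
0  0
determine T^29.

[[0, 0], [0, 0]]

T is strictly triangular, hence nilpotent: T^2 = 0, so T^29 = 0.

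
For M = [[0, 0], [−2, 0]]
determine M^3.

M is strictly triangular, hence nilpotent: M^2 = 0, so M^3 = 0.

[[0, 0], [0, 0]]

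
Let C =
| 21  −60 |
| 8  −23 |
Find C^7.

tr C = −2 and det C = −3, so the characteristic polynomial is λ² − (−2)λ + (−3) with roots −3 and 1.
Eigenvectors give P = [[−5, 3], [−2, 1]] with P⁻¹ = [[1, −3], [2, −5]], and C = P·diag(−3, 1)·P⁻¹.
Then C^7 = P·diag(−2187, 1)·P⁻¹ = [[10935, 3], [4374, 1]] · [[1, −3], [2, −5]] = [[10941, −32820], [4376, −13127]].

[[10941, −32820], [4376, −13127]]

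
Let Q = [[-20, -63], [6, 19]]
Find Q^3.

tr Q = -1 and det Q = -2, so the characteristic polynomial is λ² − (-1)λ + (-2) with roots -2 and 1.
Eigenvectors give P = [[7, 3], [-2, -1]] with P⁻¹ = [[1, 3], [-2, -7]], and Q = P·diag(-2, 1)·P⁻¹.
Then Q^3 = P·diag(-8, 1)·P⁻¹ = [[-56, 3], [16, -1]] · [[1, 3], [-2, -7]] = [[-62, -189], [18, 55]].

[[-62, -189], [18, 55]]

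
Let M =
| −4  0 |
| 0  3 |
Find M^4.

[[256, 0], [0, 81]]

M^2 = [[16, 0], [0, 9]]
M^3 = [[−64, 0], [0, 27]]
M^4 = [[256, 0], [0, 81]]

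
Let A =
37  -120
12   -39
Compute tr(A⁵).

tr A = -2 and det A = -3, so the characteristic polynomial is λ² − (-2)λ + (-3) with roots -3 and 1.
Eigenvectors give P = [[3, 10], [1, 3]] with P⁻¹ = [[-3, 10], [1, -3]], and A = P·diag(-3, 1)·P⁻¹.
Then A⁵ = P·diag(-243, 1)·P⁻¹ = [[-729, 10], [-243, 3]] · [[-3, 10], [1, -3]] = [[2197, -7320], [732, -2439]].

-242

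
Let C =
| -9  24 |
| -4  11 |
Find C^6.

[[-1455, 4368], [-728, 2185]]

tr C = 2 and det C = -3, so the characteristic polynomial is λ² − (2)λ + (-3) with roots 3 and -1.
Eigenvectors give P = [[2, 3], [1, 1]] with P⁻¹ = [[-1, 3], [1, -2]], and C = P·diag(3, -1)·P⁻¹.
Then C^6 = P·diag(729, 1)·P⁻¹ = [[1458, 3], [729, 1]] · [[-1, 3], [1, -2]] = [[-1455, 4368], [-728, 2185]].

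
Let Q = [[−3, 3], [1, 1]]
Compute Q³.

Q² = [[12, −6], [−2, 4]]
Q³ = [[−42, 30], [10, −2]]

[[−42, 30], [10, −2]]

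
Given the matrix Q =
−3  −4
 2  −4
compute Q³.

[[53, −116], [58, 24]]

Q² = [[1, 28], [−14, 8]]
Q³ = [[53, −116], [58, 24]]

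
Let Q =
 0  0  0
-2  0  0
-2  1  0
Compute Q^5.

[[0, 0, 0], [0, 0, 0], [0, 0, 0]]

Q is strictly triangular, hence nilpotent: Q^3 = 0, so Q^5 = 0.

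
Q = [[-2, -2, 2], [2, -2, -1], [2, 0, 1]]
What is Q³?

Q² = [[4, 8, 0], [-10, 0, 5], [-2, -4, 5]]
Q³ = [[8, -24, 0], [30, 20, -15], [6, 12, 5]]

[[8, -24, 0], [30, 20, -15], [6, 12, 5]]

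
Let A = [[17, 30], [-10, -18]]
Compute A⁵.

[[857, 1650], [-550, -1068]]

tr A = -1 and det A = -6, so the characteristic polynomial is λ² − (-1)λ + (-6) with roots 2 and -3.
Eigenvectors give P = [[-2, -3], [1, 2]] with P⁻¹ = [[-2, -3], [1, 2]], and A = P·diag(2, -3)·P⁻¹.
Then A⁵ = P·diag(32, -243)·P⁻¹ = [[-64, 729], [32, -486]] · [[-2, -3], [1, 2]] = [[857, 1650], [-550, -1068]].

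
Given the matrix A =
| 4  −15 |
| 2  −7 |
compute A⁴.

[[−74, 225], [−30, 91]]

tr A = −3 and det A = 2, so the characteristic polynomial is λ² − (−3)λ + (2) with roots −1 and −2.
Eigenvectors give P = [[3, −5], [1, −2]] with P⁻¹ = [[2, −5], [1, −3]], and A = P·diag(−1, −2)·P⁻¹.
Then A⁴ = P·diag(1, 16)·P⁻¹ = [[3, −80], [1, −32]] · [[2, −5], [1, −3]] = [[−74, 225], [−30, 91]].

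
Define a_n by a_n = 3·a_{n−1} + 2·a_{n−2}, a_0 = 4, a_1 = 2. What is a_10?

338198

With companion matrix T = [[3, 2], [1, 0]], [a_n, a_{n−1}]ᵀ = T·[a_{n−1}, a_{n−2}]ᵀ, so [a_10, a_9]ᵀ = T⁹·[a_1, a_0]ᵀ.
T⁹ = [[79647, 44726], [22363, 12558]], giving [a_10, a_9]ᵀ = [[338198], [94958]].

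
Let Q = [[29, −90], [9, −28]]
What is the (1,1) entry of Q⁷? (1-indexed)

tr Q = 1 and det Q = −2, so the characteristic polynomial is λ² − (1)λ + (−2) with roots −1 and 2.
Eigenvectors give P = [[3, 10], [1, 3]] with P⁻¹ = [[−3, 10], [1, −3]], and Q = P·diag(−1, 2)·P⁻¹.
Then Q⁷ = P·diag(−1, 128)·P⁻¹ = [[−3, 1280], [−1, 384]] · [[−3, 10], [1, −3]] = [[1289, −3870], [387, −1162]].

1289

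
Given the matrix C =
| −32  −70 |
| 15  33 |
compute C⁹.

tr C = 1 and det C = −6, so the characteristic polynomial is λ² − (1)λ + (−6) with roots 3 and −2.
Eigenvectors give P = [[−2, 7], [1, −3]] with P⁻¹ = [[3, 7], [1, 2]], and C = P·diag(3, −2)·P⁻¹.
Then C⁹ = P·diag(19683, −512)·P⁻¹ = [[−39366, −3584], [19683, 1536]] · [[3, 7], [1, 2]] = [[−121682, −282730], [60585, 140853]].

[[−121682, −282730], [60585, 140853]]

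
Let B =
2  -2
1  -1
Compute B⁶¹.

B² = B (a projection; rank 1, trace 1), so B⁶¹ = B.

[[2, -2], [1, -1]]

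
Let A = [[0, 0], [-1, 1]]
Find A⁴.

[[0, 0], [-1, 1]]

A² = [[0, 0], [-1, 1]]
A³ = [[0, 0], [-1, 1]]
A⁴ = [[0, 0], [-1, 1]]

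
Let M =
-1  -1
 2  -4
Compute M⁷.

[[1931, -2059], [4118, -4246]]

tr M = -5 and det M = 6, so the characteristic polynomial is λ² − (-5)λ + (6) with roots -3 and -2.
Eigenvectors give P = [[-1, 1], [-2, 1]] with P⁻¹ = [[1, -1], [2, -1]], and M = P·diag(-3, -2)·P⁻¹.
Then M⁷ = P·diag(-2187, -128)·P⁻¹ = [[2187, -128], [4374, -128]] · [[1, -1], [2, -1]] = [[1931, -2059], [4118, -4246]].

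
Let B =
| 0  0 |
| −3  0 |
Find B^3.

[[0, 0], [0, 0]]

B is strictly triangular, hence nilpotent: B^2 = 0, so B^3 = 0.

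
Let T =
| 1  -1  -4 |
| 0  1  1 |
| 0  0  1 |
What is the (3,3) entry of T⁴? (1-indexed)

1

T = I + N where N = [[0, -1, -4], [0, 0, 1], [0, 0, 0]] is strictly upper-triangular, so N³ = 0.
(I + N)⁴ = I + 4·N + 6·N² = [[1, -4, -22], [0, 1, 4], [0, 0, 1]].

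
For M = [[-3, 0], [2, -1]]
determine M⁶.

[[729, 0], [-728, 1]]

tr M = -4 and det M = 3, so the characteristic polynomial is λ² − (-4)λ + (3) with roots -1 and -3.
Eigenvectors give P = [[0, 1], [-1, -1]] with P⁻¹ = [[-1, -1], [1, 0]], and M = P·diag(-1, -3)·P⁻¹.
Then M⁶ = P·diag(1, 729)·P⁻¹ = [[0, 729], [-1, -729]] · [[-1, -1], [1, 0]] = [[729, 0], [-728, 1]].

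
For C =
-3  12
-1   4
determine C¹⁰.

[[-3, 12], [-1, 4]]

C² = C (a projection; rank 1, trace 1), so C¹⁰ = C.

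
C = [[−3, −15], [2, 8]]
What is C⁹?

[[−95343, −287565], [38342, 115538]]

tr C = 5 and det C = 6, so the characteristic polynomial is λ² − (5)λ + (6) with roots 2 and 3.
Eigenvectors give P = [[−3, 5], [1, −2]] with P⁻¹ = [[−2, −5], [−1, −3]], and C = P·diag(2, 3)·P⁻¹.
Then C⁹ = P·diag(512, 19683)·P⁻¹ = [[−1536, 98415], [512, −39366]] · [[−2, −5], [−1, −3]] = [[−95343, −287565], [38342, 115538]].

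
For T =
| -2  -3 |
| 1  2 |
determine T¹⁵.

T² = I (check: tr T = 0 and det T = -1), so T¹⁵ = T since 15 is odd.

[[-2, -3], [1, 2]]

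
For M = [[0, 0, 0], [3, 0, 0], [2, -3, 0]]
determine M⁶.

M is strictly triangular, hence nilpotent: M³ = 0, so M⁶ = 0.

[[0, 0, 0], [0, 0, 0], [0, 0, 0]]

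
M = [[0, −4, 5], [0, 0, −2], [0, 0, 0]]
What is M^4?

M is strictly triangular, hence nilpotent: M^3 = 0, so M^4 = 0.

[[0, 0, 0], [0, 0, 0], [0, 0, 0]]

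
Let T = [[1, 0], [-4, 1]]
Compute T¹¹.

[[1, 0], [-44, 1]]

T = I + N where N = [[0, 0], [-4, 0]] is strictly lower-triangular, so N² = 0.
(I + N)¹¹ = I + 11·N = [[1, 0], [-44, 1]].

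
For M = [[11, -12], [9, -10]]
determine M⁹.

tr M = 1 and det M = -2, so the characteristic polynomial is λ² − (1)λ + (-2) with roots 2 and -1.
Eigenvectors give P = [[4, 1], [3, 1]] with P⁻¹ = [[1, -1], [-3, 4]], and M = P·diag(2, -1)·P⁻¹.
Then M⁹ = P·diag(512, -1)·P⁻¹ = [[2048, -1], [1536, -1]] · [[1, -1], [-3, 4]] = [[2051, -2052], [1539, -1540]].

[[2051, -2052], [1539, -1540]]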